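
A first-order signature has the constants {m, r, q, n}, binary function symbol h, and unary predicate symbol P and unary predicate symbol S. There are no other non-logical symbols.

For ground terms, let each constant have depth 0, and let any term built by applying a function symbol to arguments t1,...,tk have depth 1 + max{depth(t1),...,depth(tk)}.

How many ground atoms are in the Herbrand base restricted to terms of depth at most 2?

First count ground terms of depth ≤ 2.
Write N_k for the number of ground terms of depth ≤ k. A term of depth ≤ k is either a constant or a function symbol applied to arguments of depth ≤ k−1, so N_k = 4 + N_{k-1}^2.
N_0 = 4
N_1 = 4 + 4^2 = 20
N_2 = 4 + 20^2 = 404
So |H| = 404.
Ground atoms are formed by filling each argument slot of a predicate with a term from H, so an r-ary predicate gives |H|^r atoms:
  P: 404;  S: 404
Total ground atoms: 404 + 404 = 808.

808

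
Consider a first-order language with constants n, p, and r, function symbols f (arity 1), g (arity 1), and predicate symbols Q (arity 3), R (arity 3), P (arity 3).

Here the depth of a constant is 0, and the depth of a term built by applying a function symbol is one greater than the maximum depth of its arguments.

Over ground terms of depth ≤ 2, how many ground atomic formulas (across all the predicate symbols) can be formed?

First count ground terms of depth ≤ 2.
Count level by level. With function symbols f/1, g/1, the terms of depth ≤ k are the 3 constants together with each function applied to depth-≤(k−1) tuples, so N_k = 3 + N_{k-1} + N_{k-1}.
N_0 = 3
N_1 = 3 + 3 + 3 = 9
N_2 = 3 + 9 + 9 = 21
So |H| = 21.
Each predicate of arity r yields |H|^r ground atoms (one per choice of an r-tuple from H):
  Q: 21^3 = 9261;  R: 21^3 = 9261;  P: 21^3 = 9261
Total ground atoms: 9261 + 9261 + 9261 = 27783.

27783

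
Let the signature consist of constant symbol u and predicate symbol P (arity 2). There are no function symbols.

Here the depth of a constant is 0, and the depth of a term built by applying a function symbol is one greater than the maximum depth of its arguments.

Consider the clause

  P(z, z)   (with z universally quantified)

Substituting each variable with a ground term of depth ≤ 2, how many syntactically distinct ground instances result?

1

Ground terms of depth ≤ 2:
  With no function symbols every ground term is a constant, so there is exactly 1 ground term at every depth bound.
  N_0 = 1
  N_1 = 1
  N_2 = 1
So there is exactly 1 ground term available for substitution.
The variable z ranges independently over the available ground terms, and distinct assignments produce distinct instances.
Number of ground instances = 1.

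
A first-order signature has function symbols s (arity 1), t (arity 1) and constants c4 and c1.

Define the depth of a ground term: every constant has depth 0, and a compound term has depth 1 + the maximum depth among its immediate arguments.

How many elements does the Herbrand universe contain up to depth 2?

14

Let N_k count ground terms of depth at most k. Each non-constant term of depth ≤ k is some function symbol applied to depth-≤(k−1) arguments, giving N_k = 2 + N_{k-1} + N_{k-1}.
N_0 = 2
N_1 = 2 + 2 + 2 = 6
N_2 = 2 + 6 + 6 = 14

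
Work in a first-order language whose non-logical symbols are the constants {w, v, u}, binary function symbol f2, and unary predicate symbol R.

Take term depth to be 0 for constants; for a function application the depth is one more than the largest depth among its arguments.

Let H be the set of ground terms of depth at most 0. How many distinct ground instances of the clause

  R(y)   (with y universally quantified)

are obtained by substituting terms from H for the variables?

3

Ground terms of depth ≤ 0:
  Count level by level. With function symbols f2/2, the terms of depth ≤ k are the 3 constants together with each function applied to depth-≤(k−1) tuples, so N_k = 3 + N_{k-1}^2.
  N_0 = 3
So there are 3 ground terms available for substitution.
The clause has 1 distinct variable (y), which appears in the body. In the free term algebra distinct substitutions yield syntactically distinct ground instances.
Number of ground instances = 3.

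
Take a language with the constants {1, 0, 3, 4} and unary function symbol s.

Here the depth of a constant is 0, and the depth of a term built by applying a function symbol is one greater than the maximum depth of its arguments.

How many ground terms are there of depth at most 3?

16

Write N_k for the number of ground terms of depth ≤ k. A term of depth ≤ k is either a constant or a function symbol applied to arguments of depth ≤ k−1, so N_k = 4 + N_{k-1}.
N_0 = 4
N_1 = 4 + 4 = 8
N_2 = 4 + 8 = 12
N_3 = 4 + 12 = 16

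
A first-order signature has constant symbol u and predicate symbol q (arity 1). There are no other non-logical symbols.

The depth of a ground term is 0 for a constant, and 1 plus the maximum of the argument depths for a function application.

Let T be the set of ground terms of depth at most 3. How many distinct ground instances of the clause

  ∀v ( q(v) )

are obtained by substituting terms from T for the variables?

Ground terms of depth ≤ 3:
  With no function symbols every ground term is a constant, so there is exactly 1 ground term at every depth bound.
  N_0 = 1
  N_1 = 1
  N_2 = 1
  N_3 = 1
  Explicitly: u.
So there is exactly 1 ground term available for substitution.
There is 1 variable to instantiate (v),  occurring in at least one literal, so different choices give different ground instances.
Number of ground instances = 1.

1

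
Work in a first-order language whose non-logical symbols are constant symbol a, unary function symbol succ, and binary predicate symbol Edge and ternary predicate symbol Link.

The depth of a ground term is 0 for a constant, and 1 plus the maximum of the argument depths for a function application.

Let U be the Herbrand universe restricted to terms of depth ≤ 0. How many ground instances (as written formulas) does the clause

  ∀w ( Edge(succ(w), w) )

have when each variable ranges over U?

1

Ground terms of depth ≤ 0:
  Write N_k for the number of ground terms of depth ≤ k. A term of depth ≤ k is either a constant or a function symbol applied to arguments of depth ≤ k−1, so N_k = 1 + N_{k-1}.
  N_0 = 1
  Explicitly: a.
So there is exactly 1 ground term available for substitution.
There is 1 variable to instantiate (w),  occurring in at least one literal, so different choices give different ground instances.
Number of ground instances = 1.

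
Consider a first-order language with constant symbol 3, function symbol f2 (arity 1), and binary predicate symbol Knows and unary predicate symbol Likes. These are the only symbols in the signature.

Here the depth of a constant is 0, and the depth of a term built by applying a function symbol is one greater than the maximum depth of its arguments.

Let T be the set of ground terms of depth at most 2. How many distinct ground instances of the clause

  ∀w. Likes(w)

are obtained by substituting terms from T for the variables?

Ground terms of depth ≤ 2:
  Let N_k count ground terms of depth at most k. Each non-constant term of depth ≤ k is some function symbol applied to depth-≤(k−1) arguments, giving N_k = 1 + N_{k-1}.
  N_0 = 1
  N_1 = 1 + 1 = 2
  N_2 = 1 + 2 = 3
So there are 3 ground terms available for substitution.
The variable w ranges independently over the available ground terms, and distinct assignments produce distinct instances.
Number of ground instances = 3.

3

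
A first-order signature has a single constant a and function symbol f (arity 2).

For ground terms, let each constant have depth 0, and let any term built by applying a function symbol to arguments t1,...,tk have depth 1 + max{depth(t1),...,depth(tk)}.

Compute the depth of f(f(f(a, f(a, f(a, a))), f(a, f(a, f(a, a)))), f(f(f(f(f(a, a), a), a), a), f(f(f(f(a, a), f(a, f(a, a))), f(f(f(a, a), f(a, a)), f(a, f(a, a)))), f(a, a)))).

7

depth(f(a, a)) = 1 + max(0, 0) = 1
depth(f(a, f(a, a))) = 1 + max(0, 1) = 2
depth(f(a, f(a, f(a, a)))) = 1 + max(0, 2) = 3
depth(f(f(a, f(a, f(a, a))), f(a, f(a, f(a, a))))) = 1 + max(3, 3) = 4
depth(f(f(a, a), a)) = 1 + max(1, 0) = 2
depth(f(f(f(a, a), a), a)) = 1 + max(2, 0) = 3
depth(f(f(f(f(a, a), a), a), a)) = 1 + max(3, 0) = 4
depth(f(f(a, a), f(a, f(a, a)))) = 1 + max(1, 2) = 3
depth(f(f(a, a), f(a, a))) = 1 + max(1, 1) = 2
depth(f(f(f(a, a), f(a, a)), f(a, f(a, a)))) = 1 + max(2, 2) = 3
depth(f(f(f(a, a), f(a, f(a, a))), f(f(f(a, a), f(a, a)), f(a, f(a, a))))) = 1 + max(3, 3) = 4
depth(f(f(f(f(a, a), f(a, f(a, a))), f(f(f(a, a), f(a, a)), f(a, f(a, a)))), f(a, a))) = 1 + max(4, 1) = 5
depth(f(f(f(f(f(a, a), a), a), a), f(f(f(f(a, a), f(a, f(a, a))), f(f(f(a, a), f(a, a)), f(a, f(a, a)))), f(a, a)))) = 1 + max(4, 5) = 6
depth(f(f(f(a, f(a, f(a, a))), f(a, f(a, f(a, a)))), f(f(f(f(f(a, a), a), a), a), f(f(f(f(a, a), f(a, f(a, a))), f(f(f(a, a), f(a, a)), f(a, f(a, a)))), f(a, a))))) = 1 + max(4, 6) = 7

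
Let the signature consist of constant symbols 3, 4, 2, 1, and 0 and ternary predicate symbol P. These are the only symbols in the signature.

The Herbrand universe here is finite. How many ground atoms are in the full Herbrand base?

125

With no function symbols, the Herbrand universe is just the 5 constants.
Ground atoms per predicate: P: 5^3 = 125.
Herbrand base size = 125 = 125.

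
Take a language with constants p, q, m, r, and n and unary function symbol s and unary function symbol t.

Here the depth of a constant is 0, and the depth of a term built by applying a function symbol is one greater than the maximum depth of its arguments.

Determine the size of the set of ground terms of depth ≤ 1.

15

Let N_k = |{terms of depth ≤ k}|. Then N_0 = 5 and N_k = 5 + N_{k-1} + N_{k-1} for k ≥ 1 (one summand per function symbol, arity giving the exponent).
N_0 = 5
N_1 = 5 + 5 + 5 = 15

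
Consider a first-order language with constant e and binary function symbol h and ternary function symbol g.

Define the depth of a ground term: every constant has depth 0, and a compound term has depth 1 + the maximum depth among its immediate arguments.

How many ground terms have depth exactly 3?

Let N_k = |{terms of depth ≤ k}|. Then N_0 = 1 and N_k = 1 + N_{k-1}^2 + N_{k-1}^3 for k ≥ 1 (one summand per function symbol, arity giving the exponent).
N_0 = 1
N_1 = 1 + 1^2 + 1^3 = 3
N_2 = 1 + 3^2 + 3^3 = 37
N_3 = 1 + 37^2 + 37^3 = 52023
Terms of depth exactly 3: N_3 − N_2 = 52023 − 37 = 51986.

51986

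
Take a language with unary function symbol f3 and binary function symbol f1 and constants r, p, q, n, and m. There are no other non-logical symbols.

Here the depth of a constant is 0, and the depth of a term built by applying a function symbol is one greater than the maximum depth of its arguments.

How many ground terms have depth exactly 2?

1230

Let N_k count ground terms of depth at most k. Each non-constant term of depth ≤ k is some function symbol applied to depth-≤(k−1) arguments, giving N_k = 5 + N_{k-1} + N_{k-1}^2.
N_0 = 5
N_1 = 5 + 5 + 5^2 = 35
N_2 = 5 + 35 + 35^2 = 1265
Terms of depth exactly 2: N_2 − N_1 = 1265 − 35 = 1230.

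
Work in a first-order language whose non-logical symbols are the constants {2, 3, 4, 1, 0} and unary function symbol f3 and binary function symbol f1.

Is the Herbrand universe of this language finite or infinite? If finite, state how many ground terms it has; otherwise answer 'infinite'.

The signature has at least one function symbol (f3, arity 1) and at least one constant (2).
Iterating f3 gives infinitely many distinct ground terms: 2, f3(2), f3(f3(2)), ...
So the Herbrand universe is infinite.

infinite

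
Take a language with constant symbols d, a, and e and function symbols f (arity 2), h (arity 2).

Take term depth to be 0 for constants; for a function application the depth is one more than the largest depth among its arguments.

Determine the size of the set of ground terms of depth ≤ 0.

3

Let N_k count ground terms of depth at most k. Each non-constant term of depth ≤ k is some function symbol applied to depth-≤(k−1) arguments, giving N_k = 3 + N_{k-1}^2 + N_{k-1}^2.
N_0 = 3
Explicitly: d, a, e.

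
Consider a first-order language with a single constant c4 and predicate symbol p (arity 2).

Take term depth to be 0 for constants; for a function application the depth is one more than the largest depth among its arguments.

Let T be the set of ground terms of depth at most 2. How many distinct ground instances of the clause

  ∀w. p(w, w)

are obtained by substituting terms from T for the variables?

Ground terms of depth ≤ 2:
  With no function symbols every ground term is a constant, so there is exactly 1 ground term at every depth bound.
  N_0 = 1
  N_1 = 1
  N_2 = 1
So there is exactly 1 ground term available for substitution.
The body mentions the single quantified variable w; since ground terms form a free algebra, no two substitutions collapse to the same formula.
Number of ground instances = 1.

1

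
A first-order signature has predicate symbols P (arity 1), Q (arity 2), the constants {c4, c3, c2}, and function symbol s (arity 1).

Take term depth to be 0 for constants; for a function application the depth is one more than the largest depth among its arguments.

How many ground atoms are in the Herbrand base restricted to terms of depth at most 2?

First count ground terms of depth ≤ 2.
Let N_k count ground terms of depth at most k. Each non-constant term of depth ≤ k is some function symbol applied to depth-≤(k−1) arguments, giving N_k = 3 + N_{k-1}.
N_0 = 3
N_1 = 3 + 3 = 6
N_2 = 3 + 6 = 9
Explicitly: c4, c3, c2, s(c4), s(c3), s(c2), s(s(c4)), s(s(c3)), s(s(c2)).
So |H| = 9.
For each predicate symbol, the number of ground atoms is |H| raised to its arity; summing:
  P: 9;  Q: 9^2 = 81
Total ground atoms: 9 + 81 = 90.

90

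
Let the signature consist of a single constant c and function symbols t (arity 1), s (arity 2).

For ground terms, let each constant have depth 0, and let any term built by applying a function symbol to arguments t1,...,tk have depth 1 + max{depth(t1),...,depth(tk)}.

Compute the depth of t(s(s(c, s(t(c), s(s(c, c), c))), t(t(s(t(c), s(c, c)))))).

6

depth(t(c)) = 1 + depth(c) = 1 + 0 = 1
depth(s(c, c)) = 1 + max(0, 0) = 1
depth(s(s(c, c), c)) = 1 + max(1, 0) = 2
depth(s(t(c), s(s(c, c), c))) = 1 + max(1, 2) = 3
depth(s(c, s(t(c), s(s(c, c), c)))) = 1 + max(0, 3) = 4
depth(s(t(c), s(c, c))) = 1 + max(1, 1) = 2
depth(t(s(t(c), s(c, c)))) = 1 + depth(s(t(c), s(c, c))) = 1 + 2 = 3
depth(t(t(s(t(c), s(c, c))))) = 1 + depth(t(s(t(c), s(c, c)))) = 1 + 3 = 4
depth(s(s(c, s(t(c), s(s(c, c), c))), t(t(s(t(c), s(c, c)))))) = 1 + max(4, 4) = 5
depth(t(s(s(c, s(t(c), s(s(c, c), c))), t(t(s(t(c), s(c, c))))))) = 1 + depth(s(s(c, s(t(c), s(s(c, c), c))), t(t(s(t(c), s(c, c)))))) = 1 + 5 = 6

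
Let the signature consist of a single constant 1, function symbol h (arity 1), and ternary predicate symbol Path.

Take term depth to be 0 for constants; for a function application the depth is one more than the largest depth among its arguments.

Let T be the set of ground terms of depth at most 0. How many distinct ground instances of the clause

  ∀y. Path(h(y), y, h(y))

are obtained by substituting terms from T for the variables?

1

Ground terms of depth ≤ 0:
  Let N_k count ground terms of depth at most k. Each non-constant term of depth ≤ k is some function symbol applied to depth-≤(k−1) arguments, giving N_k = 1 + N_{k-1}.
  N_0 = 1
  Explicitly: 1.
So there is exactly 1 ground term available for substitution.
The clause has 1 distinct variable (y), which appears in the body. In the free term algebra distinct substitutions yield syntactically distinct ground instances.
Number of ground instances = 1.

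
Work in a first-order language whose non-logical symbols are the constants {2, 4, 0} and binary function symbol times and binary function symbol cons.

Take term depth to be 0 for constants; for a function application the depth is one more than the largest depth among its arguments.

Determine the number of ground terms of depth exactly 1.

18

Let N_k = |{terms of depth ≤ k}|. Then N_0 = 3 and N_k = 3 + N_{k-1}^2 + N_{k-1}^2 for k ≥ 1 (one summand per function symbol, arity giving the exponent).
N_0 = 3
N_1 = 3 + 3^2 + 3^2 = 21
Terms of depth exactly 1: N_1 − N_0 = 21 − 3 = 18.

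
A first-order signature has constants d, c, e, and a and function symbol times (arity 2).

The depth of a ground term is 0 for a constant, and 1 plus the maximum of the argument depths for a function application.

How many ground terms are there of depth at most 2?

404

Write N_k for the number of ground terms of depth ≤ k. A term of depth ≤ k is either a constant or a function symbol applied to arguments of depth ≤ k−1, so N_k = 4 + N_{k-1}^2.
N_0 = 4
N_1 = 4 + 4^2 = 20
N_2 = 4 + 20^2 = 404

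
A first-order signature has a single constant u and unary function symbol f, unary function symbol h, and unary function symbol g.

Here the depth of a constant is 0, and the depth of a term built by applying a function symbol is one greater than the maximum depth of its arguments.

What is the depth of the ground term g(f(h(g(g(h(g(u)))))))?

7

depth(g(u)) = 1 + depth(u) = 1 + 0 = 1
depth(h(g(u))) = 1 + depth(g(u)) = 1 + 1 = 2
depth(g(h(g(u)))) = 1 + depth(h(g(u))) = 1 + 2 = 3
depth(g(g(h(g(u))))) = 1 + depth(g(h(g(u)))) = 1 + 3 = 4
depth(h(g(g(h(g(u)))))) = 1 + depth(g(g(h(g(u))))) = 1 + 4 = 5
depth(f(h(g(g(h(g(u))))))) = 1 + depth(h(g(g(h(g(u)))))) = 1 + 5 = 6
depth(g(f(h(g(g(h(g(u)))))))) = 1 + depth(f(h(g(g(h(g(u))))))) = 1 + 6 = 7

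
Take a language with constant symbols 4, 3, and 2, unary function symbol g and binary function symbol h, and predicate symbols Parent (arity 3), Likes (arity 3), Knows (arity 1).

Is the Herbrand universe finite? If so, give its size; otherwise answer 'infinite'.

infinite

The signature has at least one function symbol (g, arity 1) and at least one constant (4).
Iterating g gives infinitely many distinct ground terms: 4, g(4), g(g(4)), ...
So the Herbrand universe is infinite.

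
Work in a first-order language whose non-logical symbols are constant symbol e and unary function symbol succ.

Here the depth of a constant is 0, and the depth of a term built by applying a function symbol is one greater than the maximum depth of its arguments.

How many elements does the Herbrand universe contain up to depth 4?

If N_k denotes the number of depth-≤k ground terms, the 1 constant gives N_0 = 1, and each function symbol of arity r contributes N_{k-1}^r new terms at level k: N_k = 1 + N_{k-1}.
N_0 = 1
N_1 = 1 + 1 = 2
N_2 = 1 + 2 = 3
N_3 = 1 + 3 = 4
N_4 = 1 + 4 = 5
Explicitly: e, succ(e), succ(succ(e)), succ(succ(succ(e))), succ(succ(succ(succ(e)))).

5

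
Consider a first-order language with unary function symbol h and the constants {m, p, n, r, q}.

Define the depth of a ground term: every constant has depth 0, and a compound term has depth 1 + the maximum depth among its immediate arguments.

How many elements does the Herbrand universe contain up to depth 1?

Write N_k for the number of ground terms of depth ≤ k. A term of depth ≤ k is either a constant or a function symbol applied to arguments of depth ≤ k−1, so N_k = 5 + N_{k-1}.
N_0 = 5
N_1 = 5 + 5 = 10
Explicitly: m, p, n, r, q, h(m), h(p), h(n), h(r), h(q).

10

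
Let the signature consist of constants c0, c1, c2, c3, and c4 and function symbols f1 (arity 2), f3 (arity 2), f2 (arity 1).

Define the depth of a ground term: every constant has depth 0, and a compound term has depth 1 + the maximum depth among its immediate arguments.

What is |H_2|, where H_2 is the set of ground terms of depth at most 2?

7265

If N_k denotes the number of depth-≤k ground terms, the 5 constants give N_0 = 5, and each function symbol of arity r contributes N_{k-1}^r new terms at level k: N_k = 5 + N_{k-1}^2 + N_{k-1}^2 + N_{k-1}.
N_0 = 5
N_1 = 5 + 5^2 + 5^2 + 5 = 60
N_2 = 5 + 60^2 + 60^2 + 60 = 7265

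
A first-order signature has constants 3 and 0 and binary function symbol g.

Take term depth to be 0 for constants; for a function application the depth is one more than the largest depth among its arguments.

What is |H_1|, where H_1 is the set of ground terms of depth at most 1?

6

Let N_k = |{terms of depth ≤ k}|. Then N_0 = 2 and N_k = 2 + N_{k-1}^2 for k ≥ 1 (one summand per function symbol, arity giving the exponent).
N_0 = 2
N_1 = 2 + 2^2 = 6
Explicitly: 3, 0, g(3, 3), g(3, 0), g(0, 3), g(0, 0).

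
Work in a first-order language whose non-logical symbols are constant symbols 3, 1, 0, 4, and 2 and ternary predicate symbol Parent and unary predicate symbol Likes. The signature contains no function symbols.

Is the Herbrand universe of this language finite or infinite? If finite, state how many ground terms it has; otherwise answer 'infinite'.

There are no function symbols, so every ground term is one of the 5 constants.
The Herbrand universe is {3, 1, 0, 4, 2}, which is finite with 5 elements.

5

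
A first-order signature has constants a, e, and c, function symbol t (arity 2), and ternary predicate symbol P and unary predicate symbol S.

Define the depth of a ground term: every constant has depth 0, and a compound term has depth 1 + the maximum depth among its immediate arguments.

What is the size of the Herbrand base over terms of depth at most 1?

First count ground terms of depth ≤ 1.
Let N_k = |{terms of depth ≤ k}|. Then N_0 = 3 and N_k = 3 + N_{k-1}^2 for k ≥ 1 (one summand per function symbol, arity giving the exponent).
N_0 = 3
N_1 = 3 + 3^2 = 12
Explicitly: a, e, c, t(a, a), t(a, e), t(a, c), t(e, a), t(e, e), t(e, c), t(c, a), t(c, e), t(c, c).
So |H| = 12.
Ground atoms are formed by filling each argument slot of a predicate with a term from H, so an r-ary predicate gives |H|^r atoms:
  P: 12^3 = 1728;  S: 12
Total ground atoms: 1728 + 12 = 1740.

1740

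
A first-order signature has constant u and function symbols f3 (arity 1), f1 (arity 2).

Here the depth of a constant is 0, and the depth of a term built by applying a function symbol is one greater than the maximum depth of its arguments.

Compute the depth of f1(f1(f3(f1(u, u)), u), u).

depth(f1(u, u)) = 1 + max(0, 0) = 1
depth(f3(f1(u, u))) = 1 + depth(f1(u, u)) = 1 + 1 = 2
depth(f1(f3(f1(u, u)), u)) = 1 + max(2, 0) = 3
depth(f1(f1(f3(f1(u, u)), u), u)) = 1 + max(3, 0) = 4

4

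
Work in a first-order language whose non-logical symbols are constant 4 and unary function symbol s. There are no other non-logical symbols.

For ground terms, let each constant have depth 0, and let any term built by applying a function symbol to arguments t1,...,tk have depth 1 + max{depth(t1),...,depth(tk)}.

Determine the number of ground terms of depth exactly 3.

Let N_k count ground terms of depth at most k. Each non-constant term of depth ≤ k is some function symbol applied to depth-≤(k−1) arguments, giving N_k = 1 + N_{k-1}.
N_0 = 1
N_1 = 1 + 1 = 2
N_2 = 1 + 2 = 3
N_3 = 1 + 3 = 4
Terms of depth exactly 3: N_3 − N_2 = 4 − 3 = 1.

1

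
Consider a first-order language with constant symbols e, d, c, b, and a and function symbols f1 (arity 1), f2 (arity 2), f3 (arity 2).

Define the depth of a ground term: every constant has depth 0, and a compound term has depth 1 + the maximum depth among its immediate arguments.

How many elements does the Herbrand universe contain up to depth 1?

Count level by level. With function symbols f1/1, f2/2, f3/2, the terms of depth ≤ k are the 5 constants together with each function applied to depth-≤(k−1) tuples, so N_k = 5 + N_{k-1} + N_{k-1}^2 + N_{k-1}^2.
N_0 = 5
N_1 = 5 + 5 + 5^2 + 5^2 = 60

60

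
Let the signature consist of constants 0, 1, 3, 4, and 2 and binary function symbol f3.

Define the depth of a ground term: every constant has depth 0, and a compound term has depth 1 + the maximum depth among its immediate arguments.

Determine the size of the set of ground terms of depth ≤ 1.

Write N_k for the number of ground terms of depth ≤ k. A term of depth ≤ k is either a constant or a function symbol applied to arguments of depth ≤ k−1, so N_k = 5 + N_{k-1}^2.
N_0 = 5
N_1 = 5 + 5^2 = 30

30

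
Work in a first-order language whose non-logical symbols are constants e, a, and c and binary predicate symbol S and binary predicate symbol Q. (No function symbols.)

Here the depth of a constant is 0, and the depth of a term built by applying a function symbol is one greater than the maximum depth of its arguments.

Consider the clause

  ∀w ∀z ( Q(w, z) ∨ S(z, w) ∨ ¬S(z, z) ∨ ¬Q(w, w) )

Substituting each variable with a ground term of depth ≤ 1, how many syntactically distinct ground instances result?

9

Ground terms of depth ≤ 1:
  With no function symbols every ground term is a constant, so there are exactly 3 ground terms at every depth bound.
  N_0 = 3
  N_1 = 3
  Explicitly: e, a, c.
So there are 3 ground terms available for substitution.
The body mentions every one of the 2 quantified variables; since ground terms form a free algebra, no two substitutions collapse to the same formula.
Number of ground instances = 3^2 = 9.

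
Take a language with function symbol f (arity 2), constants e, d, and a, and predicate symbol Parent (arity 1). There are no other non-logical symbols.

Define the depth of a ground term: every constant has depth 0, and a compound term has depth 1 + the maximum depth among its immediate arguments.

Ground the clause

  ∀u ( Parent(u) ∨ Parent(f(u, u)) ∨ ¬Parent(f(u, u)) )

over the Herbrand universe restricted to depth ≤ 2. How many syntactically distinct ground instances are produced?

Ground terms of depth ≤ 2:
  If N_k denotes the number of depth-≤k ground terms, the 3 constants give N_0 = 3, and each function symbol of arity r contributes N_{k-1}^r new terms at level k: N_k = 3 + N_{k-1}^2.
  N_0 = 3
  N_1 = 3 + 3^2 = 12
  N_2 = 3 + 12^2 = 147
So there are 147 ground terms available for substitution.
The body mentions the single quantified variable u; since ground terms form a free algebra, no two substitutions collapse to the same formula.
Number of ground instances = 147.

147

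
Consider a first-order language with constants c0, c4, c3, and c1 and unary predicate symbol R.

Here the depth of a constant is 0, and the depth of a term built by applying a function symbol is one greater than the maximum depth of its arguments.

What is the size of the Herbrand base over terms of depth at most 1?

4

First count ground terms of depth ≤ 1.
With no function symbols every ground term is a constant, so there are exactly 4 ground terms at every depth bound.
N_0 = 4
N_1 = 4
So |H| = 4.
Each predicate of arity r yields |H|^r ground atoms (one per choice of an r-tuple from H):
  R: 4
Total ground atoms: 4.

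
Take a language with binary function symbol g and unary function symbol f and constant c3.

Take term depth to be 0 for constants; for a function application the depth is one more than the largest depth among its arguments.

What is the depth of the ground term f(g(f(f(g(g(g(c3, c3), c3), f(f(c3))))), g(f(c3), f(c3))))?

7

depth(g(c3, c3)) = 1 + max(0, 0) = 1
depth(g(g(c3, c3), c3)) = 1 + max(1, 0) = 2
depth(f(c3)) = 1 + depth(c3) = 1 + 0 = 1
depth(f(f(c3))) = 1 + depth(f(c3)) = 1 + 1 = 2
depth(g(g(g(c3, c3), c3), f(f(c3)))) = 1 + max(2, 2) = 3
depth(f(g(g(g(c3, c3), c3), f(f(c3))))) = 1 + depth(g(g(g(c3, c3), c3), f(f(c3)))) = 1 + 3 = 4
depth(f(f(g(g(g(c3, c3), c3), f(f(c3)))))) = 1 + depth(f(g(g(g(c3, c3), c3), f(f(c3))))) = 1 + 4 = 5
depth(g(f(c3), f(c3))) = 1 + max(1, 1) = 2
depth(g(f(f(g(g(g(c3, c3), c3), f(f(c3))))), g(f(c3), f(c3)))) = 1 + max(5, 2) = 6
depth(f(g(f(f(g(g(g(c3, c3), c3), f(f(c3))))), g(f(c3), f(c3))))) = 1 + depth(g(f(f(g(g(g(c3, c3), c3), f(f(c3))))), g(f(c3), f(c3)))) = 1 + 6 = 7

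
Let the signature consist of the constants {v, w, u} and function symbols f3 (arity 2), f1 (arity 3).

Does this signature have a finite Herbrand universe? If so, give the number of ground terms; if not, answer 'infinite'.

infinite

The signature has at least one function symbol (f3, arity 2) and at least one constant (v).
Iterating f3 gives infinitely many distinct ground terms: v, f3(v, v), f3(f3(v, v), f3(v, v)), ...
So the Herbrand universe is infinite.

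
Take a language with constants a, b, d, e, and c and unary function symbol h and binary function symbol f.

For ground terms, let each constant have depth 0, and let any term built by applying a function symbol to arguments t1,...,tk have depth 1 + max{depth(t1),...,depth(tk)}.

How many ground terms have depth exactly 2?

1230

Let N_k = |{terms of depth ≤ k}|. Then N_0 = 5 and N_k = 5 + N_{k-1} + N_{k-1}^2 for k ≥ 1 (one summand per function symbol, arity giving the exponent).
N_0 = 5
N_1 = 5 + 5 + 5^2 = 35
N_2 = 5 + 35 + 35^2 = 1265
Terms of depth exactly 2: N_2 − N_1 = 1265 − 35 = 1230.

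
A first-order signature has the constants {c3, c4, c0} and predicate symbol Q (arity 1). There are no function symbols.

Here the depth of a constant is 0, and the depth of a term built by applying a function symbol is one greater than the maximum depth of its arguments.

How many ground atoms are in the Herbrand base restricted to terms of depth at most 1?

3

First count ground terms of depth ≤ 1.
With no function symbols every ground term is a constant, so there are exactly 3 ground terms at every depth bound.
N_0 = 3
N_1 = 3
Explicitly: c3, c4, c0.
So |H| = 3.
Each predicate of arity r yields |H|^r ground atoms (one per choice of an r-tuple from H):
  Q: 3
Total ground atoms: 3.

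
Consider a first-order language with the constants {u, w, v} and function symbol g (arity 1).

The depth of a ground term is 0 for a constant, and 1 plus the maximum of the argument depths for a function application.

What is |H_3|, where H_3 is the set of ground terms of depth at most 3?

12

Let N_k = |{terms of depth ≤ k}|. Then N_0 = 3 and N_k = 3 + N_{k-1} for k ≥ 1 (one summand per function symbol, arity giving the exponent).
N_0 = 3
N_1 = 3 + 3 = 6
N_2 = 3 + 6 = 9
N_3 = 3 + 9 = 12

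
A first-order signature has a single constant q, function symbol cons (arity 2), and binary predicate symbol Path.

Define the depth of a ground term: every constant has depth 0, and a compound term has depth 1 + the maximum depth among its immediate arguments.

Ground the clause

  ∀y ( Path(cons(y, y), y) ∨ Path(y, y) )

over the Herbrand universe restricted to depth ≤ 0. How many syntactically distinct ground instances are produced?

1

Ground terms of depth ≤ 0:
  If N_k denotes the number of depth-≤k ground terms, the 1 constant gives N_0 = 1, and each function symbol of arity r contributes N_{k-1}^r new terms at level k: N_k = 1 + N_{k-1}^2.
  N_0 = 1
  Explicitly: q.
So there is exactly 1 ground term available for substitution.
There is 1 variable to instantiate (y),  occurring in at least one literal, so different choices give different ground instances.
Number of ground instances = 1.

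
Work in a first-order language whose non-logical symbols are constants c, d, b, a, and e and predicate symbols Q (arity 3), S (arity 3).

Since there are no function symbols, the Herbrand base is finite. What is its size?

250

With no function symbols, the Herbrand universe is just the 5 constants.
Ground atoms per predicate: Q: 5^3 = 125, S: 5^3 = 125.
Herbrand base size = 125 + 125 = 250.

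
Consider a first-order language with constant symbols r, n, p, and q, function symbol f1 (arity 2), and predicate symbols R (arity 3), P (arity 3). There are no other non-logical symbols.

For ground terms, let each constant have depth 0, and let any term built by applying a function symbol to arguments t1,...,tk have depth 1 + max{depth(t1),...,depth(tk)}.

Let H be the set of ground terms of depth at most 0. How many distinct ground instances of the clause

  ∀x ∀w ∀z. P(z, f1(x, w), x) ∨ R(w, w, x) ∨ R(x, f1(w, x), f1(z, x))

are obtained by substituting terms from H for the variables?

64

Ground terms of depth ≤ 0:
  Write N_k for the number of ground terms of depth ≤ k. A term of depth ≤ k is either a constant or a function symbol applied to arguments of depth ≤ k−1, so N_k = 4 + N_{k-1}^2.
  N_0 = 4
  Explicitly: r, n, p, q.
So there are 4 ground terms available for substitution.
The clause has 3 distinct variables (x, w, z), each appearing in the body. In the free term algebra distinct substitutions yield syntactically distinct ground instances.
Number of ground instances = 4^3 = 64.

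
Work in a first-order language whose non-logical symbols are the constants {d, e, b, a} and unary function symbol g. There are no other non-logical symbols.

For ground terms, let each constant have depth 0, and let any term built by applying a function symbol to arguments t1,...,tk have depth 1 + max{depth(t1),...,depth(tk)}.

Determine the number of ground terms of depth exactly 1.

Let N_k count ground terms of depth at most k. Each non-constant term of depth ≤ k is some function symbol applied to depth-≤(k−1) arguments, giving N_k = 4 + N_{k-1}.
N_0 = 4
N_1 = 4 + 4 = 8
Terms of depth exactly 1: N_1 − N_0 = 8 − 4 = 4.

4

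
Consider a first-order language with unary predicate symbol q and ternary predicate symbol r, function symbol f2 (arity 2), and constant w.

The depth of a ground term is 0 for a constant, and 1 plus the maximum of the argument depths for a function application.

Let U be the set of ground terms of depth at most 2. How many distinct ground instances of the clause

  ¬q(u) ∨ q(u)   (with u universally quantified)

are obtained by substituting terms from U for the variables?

Ground terms of depth ≤ 2:
  Let N_k count ground terms of depth at most k. Each non-constant term of depth ≤ k is some function symbol applied to depth-≤(k−1) arguments, giving N_k = 1 + N_{k-1}^2.
  N_0 = 1
  N_1 = 1 + 1^2 = 2
  N_2 = 1 + 2^2 = 5
  Explicitly: w, f2(w, w), f2(w, f2(w, w)), f2(f2(w, w), w), f2(f2(w, w), f2(w, w)).
So there are 5 ground terms available for substitution.
There is 1 variable to instantiate (u),  occurring in at least one literal, so different choices give different ground instances.
Number of ground instances = 5.

5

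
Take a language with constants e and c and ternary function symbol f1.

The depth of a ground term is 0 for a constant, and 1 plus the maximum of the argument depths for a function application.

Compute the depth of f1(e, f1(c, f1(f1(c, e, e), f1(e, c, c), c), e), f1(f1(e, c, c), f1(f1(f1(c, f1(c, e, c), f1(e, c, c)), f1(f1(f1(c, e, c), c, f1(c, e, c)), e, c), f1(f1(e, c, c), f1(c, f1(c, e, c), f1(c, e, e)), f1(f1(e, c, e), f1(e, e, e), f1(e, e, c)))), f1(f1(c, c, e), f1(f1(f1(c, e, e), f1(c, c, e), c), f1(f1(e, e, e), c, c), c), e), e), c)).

7

depth(f1(c, e, e)) = 1 + max(0, 0, 0) = 1
depth(f1(e, c, c)) = 1 + max(0, 0, 0) = 1
depth(f1(f1(c, e, e), f1(e, c, c), c)) = 1 + max(1, 1, 0) = 2
depth(f1(c, f1(f1(c, e, e), f1(e, c, c), c), e)) = 1 + max(0, 2, 0) = 3
depth(f1(c, e, c)) = 1 + max(0, 0, 0) = 1
depth(f1(c, f1(c, e, c), f1(e, c, c))) = 1 + max(0, 1, 1) = 2
depth(f1(f1(c, e, c), c, f1(c, e, c))) = 1 + max(1, 0, 1) = 2
depth(f1(f1(f1(c, e, c), c, f1(c, e, c)), e, c)) = 1 + max(2, 0, 0) = 3
depth(f1(c, f1(c, e, c), f1(c, e, e))) = 1 + max(0, 1, 1) = 2
depth(f1(e, c, e)) = 1 + max(0, 0, 0) = 1
depth(f1(e, e, e)) = 1 + max(0, 0, 0) = 1
depth(f1(e, e, c)) = 1 + max(0, 0, 0) = 1
depth(f1(f1(e, c, e), f1(e, e, e), f1(e, e, c))) = 1 + max(1, 1, 1) = 2
depth(f1(f1(e, c, c), f1(c, f1(c, e, c), f1(c, e, e)), f1(f1(e, c, e), f1(e, e, e), f1(e, e, c)))) = 1 + max(1, 2, 2) = 3
depth(f1(f1(c, f1(c, e, c), f1(e, c, c)), f1(f1(f1(c, e, c), c, f1(c, e, c)), e, c), f1(f1(e, c, c), f1(c, f1(c, e, c), f1(c, e, e)), f1(f1(e, c, e), f1(e, e, e), f1(e, e, c))))) = 1 + max(2, 3, 3) = 4
depth(f1(c, c, e)) = 1 + max(0, 0, 0) = 1
depth(f1(f1(c, e, e), f1(c, c, e), c)) = 1 + max(1, 1, 0) = 2
depth(f1(f1(e, e, e), c, c)) = 1 + max(1, 0, 0) = 2
depth(f1(f1(f1(c, e, e), f1(c, c, e), c), f1(f1(e, e, e), c, c), c)) = 1 + max(2, 2, 0) = 3
depth(f1(f1(c, c, e), f1(f1(f1(c, e, e), f1(c, c, e), c), f1(f1(e, e, e), c, c), c), e)) = 1 + max(1, 3, 0) = 4
depth(f1(f1(f1(c, f1(c, e, c), f1(e, c, c)), f1(f1(f1(c, e, c), c, f1(c, e, c)), e, c), f1(f1(e, c, c), f1(c, f1(c, e, c), f1(c, e, e)), f1(f1(e, c, e), f1(e, e, e), f1(e, e, c)))), f1(f1(c, c, e), f1(f1(f1(c, e, e), f1(c, c, e), c), f1(f1(e, e, e), c, c), c), e), e)) = 1 + max(4, 4, 0) = 5
depth(f1(f1(e, c, c), f1(f1(f1(c, f1(c, e, c), f1(e, c, c)), f1(f1(f1(c, e, c), c, f1(c, e, c)), e, c), f1(f1(e, c, c), f1(c, f1(c, e, c), f1(c, e, e)), f1(f1(e, c, e), f1(e, e, e), f1(e, e, c)))), f1(f1(c, c, e), f1(f1(f1(c, e, e), f1(c, c, e), c), f1(f1(e, e, e), c, c), c), e), e), c)) = 1 + max(1, 5, 0) = 6
depth(f1(e, f1(c, f1(f1(c, e, e), f1(e, c, c), c), e), f1(f1(e, c, c), f1(f1(f1(c, f1(c, e, c), f1(e, c, c)), f1(f1(f1(c, e, c), c, f1(c, e, c)), e, c), f1(f1(e, c, c), f1(c, f1(c, e, c), f1(c, e, e)), f1(f1(e, c, e), f1(e, e, e), f1(e, e, c)))), f1(f1(c, c, e), f1(f1(f1(c, e, e), f1(c, c, e), c), f1(f1(e, e, e), c, c), c), e), e), c))) = 1 + max(0, 3, 6) = 7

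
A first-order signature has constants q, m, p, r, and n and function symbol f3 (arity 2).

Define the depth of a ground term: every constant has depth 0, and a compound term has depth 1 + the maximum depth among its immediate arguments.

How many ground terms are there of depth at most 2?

905

Count level by level. With function symbols f3/2, the terms of depth ≤ k are the 5 constants together with each function applied to depth-≤(k−1) tuples, so N_k = 5 + N_{k-1}^2.
N_0 = 5
N_1 = 5 + 5^2 = 30
N_2 = 5 + 30^2 = 905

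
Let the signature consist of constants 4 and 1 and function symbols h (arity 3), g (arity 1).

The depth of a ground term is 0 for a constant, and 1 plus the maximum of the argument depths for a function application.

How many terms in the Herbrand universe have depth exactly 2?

1730

Count level by level. With function symbols h/3, g/1, the terms of depth ≤ k are the 2 constants together with each function applied to depth-≤(k−1) tuples, so N_k = 2 + N_{k-1}^3 + N_{k-1}.
N_0 = 2
N_1 = 2 + 2^3 + 2 = 12
N_2 = 2 + 12^3 + 12 = 1742
Terms of depth exactly 2: N_2 − N_1 = 1742 − 12 = 1730.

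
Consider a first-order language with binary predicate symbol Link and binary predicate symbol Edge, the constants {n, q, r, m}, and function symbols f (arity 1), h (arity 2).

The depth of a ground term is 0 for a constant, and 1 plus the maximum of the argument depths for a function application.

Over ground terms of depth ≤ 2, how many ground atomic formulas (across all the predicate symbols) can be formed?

729632

First count ground terms of depth ≤ 2.
If N_k denotes the number of depth-≤k ground terms, the 4 constants give N_0 = 4, and each function symbol of arity r contributes N_{k-1}^r new terms at level k: N_k = 4 + N_{k-1} + N_{k-1}^2.
N_0 = 4
N_1 = 4 + 4 + 4^2 = 24
N_2 = 4 + 24 + 24^2 = 604
So |H| = 604.
For each predicate symbol, the number of ground atoms is |H| raised to its arity; summing:
  Link: 604^2 = 364816;  Edge: 604^2 = 364816
Total ground atoms: 364816 + 364816 = 729632.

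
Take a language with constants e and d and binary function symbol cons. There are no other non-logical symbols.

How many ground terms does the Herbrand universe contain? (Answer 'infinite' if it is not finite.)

infinite

The signature has at least one function symbol (cons, arity 2) and at least one constant (e).
Iterating cons gives infinitely many distinct ground terms: e, cons(e, e), cons(cons(e, e), cons(e, e)), ...
So the Herbrand universe is infinite.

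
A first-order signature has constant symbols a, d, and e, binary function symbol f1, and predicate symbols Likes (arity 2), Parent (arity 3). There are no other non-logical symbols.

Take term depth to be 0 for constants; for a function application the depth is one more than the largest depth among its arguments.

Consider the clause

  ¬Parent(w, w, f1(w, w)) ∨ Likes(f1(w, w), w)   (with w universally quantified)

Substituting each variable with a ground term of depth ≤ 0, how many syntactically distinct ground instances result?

Ground terms of depth ≤ 0:
  If N_k denotes the number of depth-≤k ground terms, the 3 constants give N_0 = 3, and each function symbol of arity r contributes N_{k-1}^r new terms at level k: N_k = 3 + N_{k-1}^2.
  N_0 = 3
  Explicitly: a, d, e.
So there are 3 ground terms available for substitution.
The clause has 1 distinct variable (w), which appears in the body. In the free term algebra distinct substitutions yield syntactically distinct ground instances.
Number of ground instances = 3.

3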